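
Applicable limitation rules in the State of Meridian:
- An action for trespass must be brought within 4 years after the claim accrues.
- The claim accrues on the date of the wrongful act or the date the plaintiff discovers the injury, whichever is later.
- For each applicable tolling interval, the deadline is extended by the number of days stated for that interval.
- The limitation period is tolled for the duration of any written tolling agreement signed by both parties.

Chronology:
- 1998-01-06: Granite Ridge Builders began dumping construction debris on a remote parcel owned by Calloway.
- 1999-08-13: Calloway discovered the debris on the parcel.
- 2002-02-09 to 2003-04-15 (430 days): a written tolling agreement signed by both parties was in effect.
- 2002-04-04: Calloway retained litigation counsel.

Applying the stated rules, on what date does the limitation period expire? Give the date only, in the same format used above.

2004-10-16

The claim accrued on 1999-08-13 — the later of the 1998-01-06 act and the 1999-08-13 discovery.
Adding the 4 years base period to 1999-08-13 gives a deadline of 2003-08-13, before any tolling.
Because the written tolling agreement ran from 2002-02-09 to 2003-04-15, the deadline is extended by 430 days to 2004-10-16.
Nothing else in the chronology tolls or restarts the period.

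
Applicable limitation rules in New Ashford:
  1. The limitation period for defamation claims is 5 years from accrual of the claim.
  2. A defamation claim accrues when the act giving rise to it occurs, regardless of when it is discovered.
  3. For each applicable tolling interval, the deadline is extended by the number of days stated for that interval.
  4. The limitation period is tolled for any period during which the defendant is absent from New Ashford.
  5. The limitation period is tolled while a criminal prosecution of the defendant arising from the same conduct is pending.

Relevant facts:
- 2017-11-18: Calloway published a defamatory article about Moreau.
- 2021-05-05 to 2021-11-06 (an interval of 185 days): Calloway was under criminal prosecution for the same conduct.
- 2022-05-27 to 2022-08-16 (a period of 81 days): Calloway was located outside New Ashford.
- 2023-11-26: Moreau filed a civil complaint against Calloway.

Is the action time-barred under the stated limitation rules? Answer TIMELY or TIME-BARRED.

The claim accrued on 2017-11-18, when the wrongful act occurred.
5 years from 2017-11-18 is 2022-11-18.
Because the pending criminal prosecution ran from 2021-05-05 to 2021-11-06, the deadline is extended by 185 days to 2023-05-22.
The period was tolled for 81 days by the defendant's absence from the jurisdiction (2022-05-27 to 2022-08-16), pushing the deadline to 2023-08-11.
Moreau filed on 2023-11-26, after the 2023-08-11 deadline, so the action is time-barred.

TIME-BARRED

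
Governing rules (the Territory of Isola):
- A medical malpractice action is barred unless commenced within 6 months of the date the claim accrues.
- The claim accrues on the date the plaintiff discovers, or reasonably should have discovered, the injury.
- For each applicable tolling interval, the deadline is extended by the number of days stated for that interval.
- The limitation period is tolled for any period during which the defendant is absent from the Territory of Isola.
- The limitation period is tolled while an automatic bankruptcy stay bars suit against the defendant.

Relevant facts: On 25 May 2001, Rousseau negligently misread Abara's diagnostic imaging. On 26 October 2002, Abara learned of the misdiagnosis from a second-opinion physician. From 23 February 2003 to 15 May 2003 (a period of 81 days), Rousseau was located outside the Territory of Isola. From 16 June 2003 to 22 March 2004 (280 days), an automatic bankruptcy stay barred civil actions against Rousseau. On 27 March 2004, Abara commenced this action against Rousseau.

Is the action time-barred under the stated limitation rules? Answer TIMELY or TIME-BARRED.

Accrual is tied to discovery, so the period began on 26 October 2002 rather than on 25 May 2001 when the act occurred.
6 months from 26 October 2002 is 26 April 2003.
The period was tolled for 81 days by the defendant's absence from the jurisdiction (23 February 2003 to 15 May 2003), pushing the deadline to 16 July 2003.
The automatic bankruptcy stay from 16 June 2003 to 22 March 2004 tolled the period for 280 days, extending the deadline to 21 April 2004.
The 27 March 2004 filing precedes the 21 April 2004 deadline; the claim is timely.

TIMELY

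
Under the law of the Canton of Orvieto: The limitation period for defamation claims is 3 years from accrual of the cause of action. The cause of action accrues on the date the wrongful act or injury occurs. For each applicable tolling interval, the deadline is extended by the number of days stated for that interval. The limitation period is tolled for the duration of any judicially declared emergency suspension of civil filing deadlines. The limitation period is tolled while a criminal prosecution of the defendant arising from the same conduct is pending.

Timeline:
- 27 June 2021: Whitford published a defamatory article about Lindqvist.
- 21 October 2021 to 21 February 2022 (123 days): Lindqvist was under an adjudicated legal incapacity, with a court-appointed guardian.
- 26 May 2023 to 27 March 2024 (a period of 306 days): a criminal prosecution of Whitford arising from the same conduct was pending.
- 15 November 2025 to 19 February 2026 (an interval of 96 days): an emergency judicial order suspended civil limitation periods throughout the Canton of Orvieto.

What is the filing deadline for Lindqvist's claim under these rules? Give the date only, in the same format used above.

29 April 2025

The cause of action accrued on 27 June 2021, the date of the act.
The untolled deadline — 3 years after 27 June 2021 — is 27 June 2024.
The pending criminal prosecution from 26 May 2023 to 27 March 2024 tolled the period for 306 days, extending the deadline to 29 April 2025.
The emergency suspension of filing deadlines from 15 November 2025 to 19 February 2026 began after the period had already run on 29 April 2025, so it has no tolling effect.
No stated provision tolls the period for the plaintiff's incapacity, so the interval from 21 October 2021 to 21 February 2022 has no effect on the deadline.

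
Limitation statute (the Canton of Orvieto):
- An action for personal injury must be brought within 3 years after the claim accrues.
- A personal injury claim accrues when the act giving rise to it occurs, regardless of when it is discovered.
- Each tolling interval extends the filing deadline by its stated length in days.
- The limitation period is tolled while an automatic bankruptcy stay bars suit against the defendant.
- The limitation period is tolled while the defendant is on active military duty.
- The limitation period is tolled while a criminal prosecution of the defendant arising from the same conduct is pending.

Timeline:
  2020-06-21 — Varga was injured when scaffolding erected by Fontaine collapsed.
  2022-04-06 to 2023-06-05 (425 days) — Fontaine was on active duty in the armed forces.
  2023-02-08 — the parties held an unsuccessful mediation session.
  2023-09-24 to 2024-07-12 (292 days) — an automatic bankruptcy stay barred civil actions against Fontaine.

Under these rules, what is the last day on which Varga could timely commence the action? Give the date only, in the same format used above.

The limitation period began to run on 2020-06-21.
3 years from 2020-06-21 is 2023-06-21.
Because the defendant's active military service ran from 2022-04-06 to 2023-06-05, the deadline is extended by 425 days to 2024-08-19.
Because the automatic bankruptcy stay ran from 2023-09-24 to 2024-07-12, the deadline is extended by 292 days to 2025-06-07.
Nothing else in the chronology tolls or restarts the period.

2025-06-07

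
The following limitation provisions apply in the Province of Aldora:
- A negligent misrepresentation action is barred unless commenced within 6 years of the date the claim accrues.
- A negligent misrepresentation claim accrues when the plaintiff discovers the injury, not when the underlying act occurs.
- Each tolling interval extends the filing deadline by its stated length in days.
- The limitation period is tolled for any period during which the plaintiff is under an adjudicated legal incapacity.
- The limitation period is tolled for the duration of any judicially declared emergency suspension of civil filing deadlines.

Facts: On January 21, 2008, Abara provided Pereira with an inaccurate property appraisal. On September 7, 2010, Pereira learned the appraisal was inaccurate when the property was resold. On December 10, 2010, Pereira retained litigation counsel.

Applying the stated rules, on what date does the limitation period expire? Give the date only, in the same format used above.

The claim did not accrue until Pereira discovered the injury on September 7, 2010; the January 21, 2008 act date does not start the clock under the stated rule.
The untolled deadline — 6 years after September 7, 2010 — is September 7, 2016.
The other events in the timeline have no effect on the limitation period under the stated rules.

September 7, 2016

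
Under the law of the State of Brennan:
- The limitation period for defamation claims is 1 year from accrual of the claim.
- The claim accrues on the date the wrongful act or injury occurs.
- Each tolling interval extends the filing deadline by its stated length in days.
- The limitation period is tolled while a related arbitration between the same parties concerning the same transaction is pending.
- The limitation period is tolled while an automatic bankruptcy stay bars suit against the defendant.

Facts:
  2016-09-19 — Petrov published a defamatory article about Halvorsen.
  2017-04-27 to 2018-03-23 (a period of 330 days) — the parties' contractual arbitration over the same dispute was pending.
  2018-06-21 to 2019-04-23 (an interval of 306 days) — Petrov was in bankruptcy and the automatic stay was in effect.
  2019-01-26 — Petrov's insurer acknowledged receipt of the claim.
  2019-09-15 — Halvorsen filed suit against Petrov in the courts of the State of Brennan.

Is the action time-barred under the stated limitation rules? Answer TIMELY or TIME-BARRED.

The claim accrued on 2016-09-19, when the wrongful act occurred.
1 year from 2016-09-19 is 2017-09-19.
Because the pending related arbitration ran from 2017-04-27 to 2018-03-23, the deadline is extended by 330 days to 2018-08-15.
Because the automatic bankruptcy stay ran from 2018-06-21 to 2019-04-23, the deadline is extended by 306 days to 2019-06-17.
None of the other events listed affects the running of the period under the stated rules.
The 2019-09-15 filing falls after the 2019-06-17 deadline; the claim is time-barred.

TIME-BARRED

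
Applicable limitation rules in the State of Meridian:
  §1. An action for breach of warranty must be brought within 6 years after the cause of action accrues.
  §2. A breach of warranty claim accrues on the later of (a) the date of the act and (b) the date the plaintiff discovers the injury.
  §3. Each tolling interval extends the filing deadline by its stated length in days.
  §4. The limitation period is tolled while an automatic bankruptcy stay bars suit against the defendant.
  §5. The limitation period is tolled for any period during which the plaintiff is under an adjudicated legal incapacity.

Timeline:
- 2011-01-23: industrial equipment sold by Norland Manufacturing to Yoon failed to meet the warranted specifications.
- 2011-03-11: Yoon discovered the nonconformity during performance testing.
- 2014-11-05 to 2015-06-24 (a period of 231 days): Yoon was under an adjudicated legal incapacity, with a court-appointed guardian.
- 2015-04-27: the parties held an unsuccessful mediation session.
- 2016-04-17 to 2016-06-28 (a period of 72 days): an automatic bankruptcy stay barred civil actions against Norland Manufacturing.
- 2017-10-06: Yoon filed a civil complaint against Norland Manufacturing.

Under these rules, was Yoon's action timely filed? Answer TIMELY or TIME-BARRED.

TIMELY

Taking the later of the act (2011-01-23) and discovery (2011-03-11), the claim accrued on 2011-03-11.
The untolled deadline — 6 years after 2011-03-11 — is 2017-03-11.
Because the plaintiff's legal incapacity ran from 2014-11-05 to 2015-06-24, the deadline is extended by 231 days to 2017-10-28.
The period was tolled for 72 days by the automatic bankruptcy stay (2016-04-17 to 2016-06-28), pushing the deadline to 2018-01-08.
None of the other events listed affects the running of the period under the stated rules.
Filing on 2017-10-06 beat the 2018-01-08 deadline — the action is timely.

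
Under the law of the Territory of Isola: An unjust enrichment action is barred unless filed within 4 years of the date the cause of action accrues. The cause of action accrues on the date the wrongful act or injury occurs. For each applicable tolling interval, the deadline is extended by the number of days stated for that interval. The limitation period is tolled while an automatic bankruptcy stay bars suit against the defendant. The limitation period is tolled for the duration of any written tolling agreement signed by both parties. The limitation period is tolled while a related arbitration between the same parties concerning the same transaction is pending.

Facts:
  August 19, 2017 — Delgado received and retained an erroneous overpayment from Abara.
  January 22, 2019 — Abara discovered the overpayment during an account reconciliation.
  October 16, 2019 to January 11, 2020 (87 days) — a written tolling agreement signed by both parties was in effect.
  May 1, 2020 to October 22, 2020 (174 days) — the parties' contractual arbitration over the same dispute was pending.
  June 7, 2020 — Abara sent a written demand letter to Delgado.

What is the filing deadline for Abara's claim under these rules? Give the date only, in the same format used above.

May 7, 2022

Because the rule ties accrual to occurrence, the claim accrued on August 19, 2017, not on the January 22, 2019 discovery date.
The untolled deadline — 4 years after August 19, 2017 — is August 19, 2021.
Because the written tolling agreement ran from October 16, 2019 to January 11, 2020, the deadline is extended by 87 days to November 14, 2021.
The period was tolled for 174 days by the pending related arbitration (May 1, 2020 to October 22, 2020), pushing the deadline to May 7, 2022.
The other events in the timeline have no effect on the limitation period under the stated rules.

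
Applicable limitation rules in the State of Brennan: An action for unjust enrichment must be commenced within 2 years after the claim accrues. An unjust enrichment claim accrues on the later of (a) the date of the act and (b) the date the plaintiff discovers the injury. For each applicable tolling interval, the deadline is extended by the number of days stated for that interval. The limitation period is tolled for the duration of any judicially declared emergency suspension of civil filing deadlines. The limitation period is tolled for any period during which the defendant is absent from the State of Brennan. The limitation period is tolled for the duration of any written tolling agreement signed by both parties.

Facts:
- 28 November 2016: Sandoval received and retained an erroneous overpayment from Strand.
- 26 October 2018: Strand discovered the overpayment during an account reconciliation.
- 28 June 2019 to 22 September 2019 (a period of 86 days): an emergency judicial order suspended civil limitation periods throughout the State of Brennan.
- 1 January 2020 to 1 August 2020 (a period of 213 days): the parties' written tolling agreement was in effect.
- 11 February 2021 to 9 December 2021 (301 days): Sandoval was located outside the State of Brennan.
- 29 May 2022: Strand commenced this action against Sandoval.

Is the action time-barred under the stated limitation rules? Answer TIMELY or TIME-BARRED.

TIMELY

The claim accrued on 26 October 2018 — the later of the 28 November 2016 act and the 26 October 2018 discovery.
2 years from 26 October 2018 is 26 October 2020.
The emergency suspension of filing deadlines from 28 June 2019 to 22 September 2019 tolled the period for 86 days, extending the deadline to 20 January 2021.
The period was tolled for 213 days by the written tolling agreement (1 January 2020 to 1 August 2020), pushing the deadline to 21 August 2021.
The period was tolled for 301 days by the defendant's absence from the jurisdiction (11 February 2021 to 9 December 2021), pushing the deadline to 18 June 2022.
Filing on 29 May 2022 beat the 18 June 2022 deadline — the action is timely.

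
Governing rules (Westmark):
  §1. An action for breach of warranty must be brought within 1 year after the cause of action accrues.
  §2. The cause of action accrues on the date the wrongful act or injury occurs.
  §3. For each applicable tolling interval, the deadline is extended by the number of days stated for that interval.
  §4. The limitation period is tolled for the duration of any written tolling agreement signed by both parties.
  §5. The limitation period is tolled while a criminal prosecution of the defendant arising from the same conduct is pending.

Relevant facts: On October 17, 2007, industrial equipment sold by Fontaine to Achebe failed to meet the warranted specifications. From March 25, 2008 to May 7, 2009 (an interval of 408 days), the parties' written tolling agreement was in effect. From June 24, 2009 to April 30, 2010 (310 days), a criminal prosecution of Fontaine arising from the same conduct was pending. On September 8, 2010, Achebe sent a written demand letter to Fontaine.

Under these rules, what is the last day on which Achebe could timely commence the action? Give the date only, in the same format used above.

The claim accrued on October 17, 2007, when the wrongful act occurred.
Adding the 1 year base period to October 17, 2007 gives a deadline of October 17, 2008, before any tolling.
Because the written tolling agreement ran from March 25, 2008 to May 7, 2009, the deadline is extended by 408 days to November 29, 2009.
Because the pending criminal prosecution ran from June 24, 2009 to April 30, 2010, the deadline is extended by 310 days to October 5, 2010.
None of the other events listed affects the running of the period under the stated rules.

October 5, 2010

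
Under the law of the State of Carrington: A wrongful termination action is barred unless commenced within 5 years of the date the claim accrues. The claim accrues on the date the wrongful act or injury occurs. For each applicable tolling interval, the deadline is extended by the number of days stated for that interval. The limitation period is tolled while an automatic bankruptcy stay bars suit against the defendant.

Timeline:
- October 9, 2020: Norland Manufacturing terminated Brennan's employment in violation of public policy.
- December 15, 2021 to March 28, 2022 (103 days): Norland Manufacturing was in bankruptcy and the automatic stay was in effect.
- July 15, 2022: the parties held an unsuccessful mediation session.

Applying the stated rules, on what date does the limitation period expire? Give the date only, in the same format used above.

The claim accrued on October 9, 2020, when the wrongful act occurred.
The untolled deadline — 5 years after October 9, 2020 — is October 9, 2025.
Because the automatic bankruptcy stay ran from December 15, 2021 to March 28, 2022, the deadline is extended by 103 days to January 20, 2026.
The other events in the timeline have no effect on the limitation period under the stated rules.

January 20, 2026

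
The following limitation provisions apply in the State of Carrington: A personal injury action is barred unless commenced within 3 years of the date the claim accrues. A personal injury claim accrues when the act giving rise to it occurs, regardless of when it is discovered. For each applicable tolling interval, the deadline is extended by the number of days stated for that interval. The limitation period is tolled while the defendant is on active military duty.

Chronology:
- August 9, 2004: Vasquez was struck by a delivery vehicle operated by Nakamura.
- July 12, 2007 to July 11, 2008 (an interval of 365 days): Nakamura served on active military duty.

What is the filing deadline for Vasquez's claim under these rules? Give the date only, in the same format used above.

The claim accrued on August 9, 2004, when the wrongful act occurred.
Adding the 3 years base period to August 9, 2004 gives a deadline of August 9, 2007, before any tolling.
The defendant's active military service from July 12, 2007 to July 11, 2008 tolled the period for 365 days, extending the deadline to August 8, 2008.

August 8, 2008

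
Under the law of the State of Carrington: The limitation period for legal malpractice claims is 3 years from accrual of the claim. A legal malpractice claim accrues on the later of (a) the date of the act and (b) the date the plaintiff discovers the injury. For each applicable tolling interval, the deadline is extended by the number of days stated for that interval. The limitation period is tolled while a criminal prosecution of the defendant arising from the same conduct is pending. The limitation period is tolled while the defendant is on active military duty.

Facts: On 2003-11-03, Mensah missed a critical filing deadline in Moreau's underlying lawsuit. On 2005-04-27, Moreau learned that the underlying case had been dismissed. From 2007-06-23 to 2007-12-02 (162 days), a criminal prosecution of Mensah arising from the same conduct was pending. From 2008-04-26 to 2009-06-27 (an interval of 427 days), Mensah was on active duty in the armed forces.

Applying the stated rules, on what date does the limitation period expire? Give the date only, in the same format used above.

The claim accrued on 2005-04-27 — the later of the 2003-11-03 act and the 2005-04-27 discovery.
The untolled deadline — 3 years after 2005-04-27 — is 2008-04-27.
The pending criminal prosecution from 2007-06-23 to 2007-12-02 tolled the period for 162 days, extending the deadline to 2008-10-06.
The defendant's active military service from 2008-04-26 to 2009-06-27 tolled the period for 427 days, extending the deadline to 2009-12-07.

2009-12-07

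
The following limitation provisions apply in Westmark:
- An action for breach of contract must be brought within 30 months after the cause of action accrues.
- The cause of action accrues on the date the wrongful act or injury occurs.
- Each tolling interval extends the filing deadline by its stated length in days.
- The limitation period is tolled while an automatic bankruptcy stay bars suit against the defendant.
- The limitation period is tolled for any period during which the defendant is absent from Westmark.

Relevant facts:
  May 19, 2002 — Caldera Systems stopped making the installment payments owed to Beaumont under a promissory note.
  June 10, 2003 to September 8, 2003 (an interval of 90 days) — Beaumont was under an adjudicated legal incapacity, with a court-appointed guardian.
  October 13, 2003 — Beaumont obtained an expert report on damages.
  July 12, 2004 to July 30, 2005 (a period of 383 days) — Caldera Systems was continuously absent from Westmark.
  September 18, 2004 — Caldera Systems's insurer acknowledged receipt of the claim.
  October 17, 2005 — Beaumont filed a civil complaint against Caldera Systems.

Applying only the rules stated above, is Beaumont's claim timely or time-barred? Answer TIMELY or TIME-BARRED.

The limitation period began to run on May 19, 2002.
30 months from May 19, 2002 is November 19, 2004.
The period was tolled for 383 days by the defendant's absence from the jurisdiction (July 12, 2004 to July 30, 2005), pushing the deadline to December 7, 2005.
No stated provision tolls the period for the plaintiff's incapacity, so the interval from June 10, 2003 to September 8, 2003 has no effect on the deadline.
The other events in the timeline have no effect on the limitation period under the stated rules.
Beaumont filed on October 17, 2005, before the December 7, 2005 deadline, so the action is timely.

TIMELY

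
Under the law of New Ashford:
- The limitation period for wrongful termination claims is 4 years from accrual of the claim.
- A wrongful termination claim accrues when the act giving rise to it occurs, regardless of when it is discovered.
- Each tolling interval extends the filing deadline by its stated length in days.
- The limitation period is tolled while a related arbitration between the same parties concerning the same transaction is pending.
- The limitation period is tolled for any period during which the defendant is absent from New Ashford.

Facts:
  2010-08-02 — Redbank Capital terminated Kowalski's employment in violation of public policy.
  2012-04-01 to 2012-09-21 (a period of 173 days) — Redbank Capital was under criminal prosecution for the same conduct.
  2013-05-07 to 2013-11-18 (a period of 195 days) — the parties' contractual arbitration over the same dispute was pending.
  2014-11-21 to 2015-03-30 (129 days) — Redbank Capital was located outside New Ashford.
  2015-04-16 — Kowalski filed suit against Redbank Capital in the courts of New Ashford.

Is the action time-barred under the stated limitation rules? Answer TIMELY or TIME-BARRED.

TIMELY

The limitation period began to run on 2010-08-02.
The untolled deadline — 4 years after 2010-08-02 — is 2014-08-02.
The period was tolled for 195 days by the pending related arbitration (2013-05-07 to 2013-11-18), pushing the deadline to 2015-02-13.
The period was tolled for 129 days by the defendant's absence from the jurisdiction (2014-11-21 to 2015-03-30), pushing the deadline to 2015-06-22.
No stated provision tolls the period for a criminal prosecution, so the interval from 2012-04-01 to 2012-09-21 has no effect on the deadline.
Kowalski filed on 2015-04-16, before the 2015-06-22 deadline, so the action is timely.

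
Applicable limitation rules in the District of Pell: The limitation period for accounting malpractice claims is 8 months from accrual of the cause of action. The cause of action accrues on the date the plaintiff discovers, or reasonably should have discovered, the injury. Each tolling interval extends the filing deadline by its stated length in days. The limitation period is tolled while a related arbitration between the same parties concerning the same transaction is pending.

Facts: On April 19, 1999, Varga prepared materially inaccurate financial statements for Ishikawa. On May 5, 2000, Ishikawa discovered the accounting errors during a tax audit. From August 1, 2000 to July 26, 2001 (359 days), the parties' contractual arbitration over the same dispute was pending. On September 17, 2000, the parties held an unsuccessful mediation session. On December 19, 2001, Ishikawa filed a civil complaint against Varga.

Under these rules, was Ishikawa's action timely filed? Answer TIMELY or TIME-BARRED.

Under the discovery rule, the claim accrued on May 5, 2000, when Ishikawa discovered the injury — not on the April 19, 1999 date of the underlying act.
Adding the 8 months base period to May 5, 2000 gives a deadline of January 5, 2001, before any tolling.
Because the pending related arbitration ran from August 1, 2000 to July 26, 2001, the deadline is extended by 359 days to December 30, 2001.
None of the other events listed affects the running of the period under the stated rules.
Ishikawa filed on December 19, 2001, before the December 30, 2001 deadline, so the action is timely.

TIMELY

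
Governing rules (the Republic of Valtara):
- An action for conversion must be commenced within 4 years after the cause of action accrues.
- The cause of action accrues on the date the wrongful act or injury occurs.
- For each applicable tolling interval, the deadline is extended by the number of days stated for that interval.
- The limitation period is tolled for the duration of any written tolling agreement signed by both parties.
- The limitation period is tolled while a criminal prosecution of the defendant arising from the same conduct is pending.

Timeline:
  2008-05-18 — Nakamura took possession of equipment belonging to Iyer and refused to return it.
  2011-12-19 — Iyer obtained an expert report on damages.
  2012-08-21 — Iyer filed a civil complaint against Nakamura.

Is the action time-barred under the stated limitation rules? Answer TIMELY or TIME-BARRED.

TIME-BARRED

The limitation period began to run on 2008-05-18.
The untolled deadline — 4 years after 2008-05-18 — is 2012-05-18.
Nothing else in the chronology tolls or restarts the period.
Filing on 2012-08-21 missed the 2012-05-18 deadline — the action is time-barred.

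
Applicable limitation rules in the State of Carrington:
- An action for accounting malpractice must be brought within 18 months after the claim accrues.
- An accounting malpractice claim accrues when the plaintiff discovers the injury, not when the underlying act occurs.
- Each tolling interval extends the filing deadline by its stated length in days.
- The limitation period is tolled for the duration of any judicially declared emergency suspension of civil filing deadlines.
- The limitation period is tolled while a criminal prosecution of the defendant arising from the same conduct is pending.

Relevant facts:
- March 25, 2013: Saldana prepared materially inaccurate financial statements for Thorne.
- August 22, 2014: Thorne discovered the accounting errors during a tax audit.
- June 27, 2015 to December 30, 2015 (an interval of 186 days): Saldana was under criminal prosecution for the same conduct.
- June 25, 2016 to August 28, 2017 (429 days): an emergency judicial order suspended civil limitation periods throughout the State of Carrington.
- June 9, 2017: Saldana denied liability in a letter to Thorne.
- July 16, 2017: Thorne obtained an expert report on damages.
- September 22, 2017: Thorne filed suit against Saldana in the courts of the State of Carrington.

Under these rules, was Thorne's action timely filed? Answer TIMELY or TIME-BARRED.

Under the discovery rule, the claim accrued on August 22, 2014, when Thorne discovered the injury — not on the March 25, 2013 date of the underlying act.
18 months from August 22, 2014 is February 22, 2016.
Because the pending criminal prosecution ran from June 27, 2015 to December 30, 2015, the deadline is extended by 186 days to August 26, 2016.
Because the emergency suspension of filing deadlines ran from June 25, 2016 to August 28, 2017, the deadline is extended by 429 days to October 29, 2017.
The other events in the timeline have no effect on the limitation period under the stated rules.
Thorne filed on September 22, 2017, before the October 29, 2017 deadline, so the action is timely.

TIMELY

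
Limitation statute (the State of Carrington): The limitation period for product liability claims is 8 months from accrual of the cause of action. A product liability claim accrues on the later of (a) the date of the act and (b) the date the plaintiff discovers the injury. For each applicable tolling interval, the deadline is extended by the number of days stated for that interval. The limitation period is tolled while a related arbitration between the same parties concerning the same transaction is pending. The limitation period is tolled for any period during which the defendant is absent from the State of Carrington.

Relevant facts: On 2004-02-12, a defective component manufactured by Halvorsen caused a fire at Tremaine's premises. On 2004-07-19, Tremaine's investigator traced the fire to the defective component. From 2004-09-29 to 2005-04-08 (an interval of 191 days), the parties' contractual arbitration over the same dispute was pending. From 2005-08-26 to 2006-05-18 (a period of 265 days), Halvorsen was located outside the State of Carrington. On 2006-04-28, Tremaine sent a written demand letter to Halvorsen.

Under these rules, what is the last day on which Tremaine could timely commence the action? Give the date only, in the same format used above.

2006-06-18

Because discovery on 2004-07-19 post-dates the 2004-02-12 act, accrual under the later-of rule falls on 2004-07-19.
Adding the 8 months base period to 2004-07-19 gives a deadline of 2005-03-19, before any tolling.
Because the pending related arbitration ran from 2004-09-29 to 2005-04-08, the deadline is extended by 191 days to 2005-09-26.
Because the defendant's absence from the jurisdiction ran from 2005-08-26 to 2006-05-18, the deadline is extended by 265 days to 2006-06-18.
Nothing else in the chronology tolls or restarts the period.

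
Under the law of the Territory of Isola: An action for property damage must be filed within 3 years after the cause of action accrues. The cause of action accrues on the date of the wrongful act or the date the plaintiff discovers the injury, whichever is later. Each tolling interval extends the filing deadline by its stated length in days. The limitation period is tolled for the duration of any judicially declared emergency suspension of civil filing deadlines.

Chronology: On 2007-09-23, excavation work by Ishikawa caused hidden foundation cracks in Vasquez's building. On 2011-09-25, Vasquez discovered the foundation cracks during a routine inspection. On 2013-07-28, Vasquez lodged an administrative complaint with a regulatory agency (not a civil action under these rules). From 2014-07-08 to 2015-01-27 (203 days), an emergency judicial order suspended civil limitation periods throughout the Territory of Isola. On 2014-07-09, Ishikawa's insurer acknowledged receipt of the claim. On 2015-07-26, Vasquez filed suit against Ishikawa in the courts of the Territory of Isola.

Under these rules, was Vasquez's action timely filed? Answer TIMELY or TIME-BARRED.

TIME-BARRED

The claim accrued on 2011-09-25 — the later of the 2007-09-23 act and the 2011-09-25 discovery.
3 years from 2011-09-25 is 2014-09-25.
Because the emergency suspension of filing deadlines ran from 2014-07-08 to 2015-01-27, the deadline is extended by 203 days to 2015-04-16.
Nothing else in the chronology tolls or restarts the period.
Filing on 2015-07-26 missed the 2015-04-16 deadline — the action is time-barred.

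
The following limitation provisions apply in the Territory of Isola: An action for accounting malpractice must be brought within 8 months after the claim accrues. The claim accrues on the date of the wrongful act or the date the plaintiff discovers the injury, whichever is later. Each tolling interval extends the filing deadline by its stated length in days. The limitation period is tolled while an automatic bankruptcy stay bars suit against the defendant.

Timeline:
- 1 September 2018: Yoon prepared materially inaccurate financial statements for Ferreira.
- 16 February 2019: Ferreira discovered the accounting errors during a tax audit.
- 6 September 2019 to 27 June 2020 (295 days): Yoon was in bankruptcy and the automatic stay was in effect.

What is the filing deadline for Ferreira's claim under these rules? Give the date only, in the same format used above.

6 August 2020

The claim accrued on 16 February 2019 — the later of the 1 September 2018 act and the 16 February 2019 discovery.
Adding the 8 months base period to 16 February 2019 gives a deadline of 16 October 2019, before any tolling.
The period was tolled for 295 days by the automatic bankruptcy stay (6 September 2019 to 27 June 2020), pushing the deadline to 6 August 2020.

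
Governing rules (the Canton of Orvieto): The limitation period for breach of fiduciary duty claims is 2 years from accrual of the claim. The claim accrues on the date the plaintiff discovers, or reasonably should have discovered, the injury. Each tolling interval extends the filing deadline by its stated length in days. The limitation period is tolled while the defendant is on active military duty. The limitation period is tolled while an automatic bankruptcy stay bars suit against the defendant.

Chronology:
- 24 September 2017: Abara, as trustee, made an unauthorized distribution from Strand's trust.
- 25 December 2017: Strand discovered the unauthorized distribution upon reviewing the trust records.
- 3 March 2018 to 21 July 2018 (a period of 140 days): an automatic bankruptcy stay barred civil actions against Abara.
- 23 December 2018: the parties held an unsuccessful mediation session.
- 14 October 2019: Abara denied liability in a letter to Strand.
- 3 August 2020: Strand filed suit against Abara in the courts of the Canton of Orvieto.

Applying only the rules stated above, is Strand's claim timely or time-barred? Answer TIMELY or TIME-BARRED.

TIME-BARRED

Under the discovery rule, the claim accrued on 25 December 2017, when Strand discovered the injury — not on the 24 September 2017 date of the underlying act.
Adding the 2 years base period to 25 December 2017 gives a deadline of 25 December 2019, before any tolling.
Because the automatic bankruptcy stay ran from 3 March 2018 to 21 July 2018, the deadline is extended by 140 days to 13 May 2020.
The other events in the timeline have no effect on the limitation period under the stated rules.
The 3 August 2020 filing falls after the 13 May 2020 deadline; the claim is time-barred.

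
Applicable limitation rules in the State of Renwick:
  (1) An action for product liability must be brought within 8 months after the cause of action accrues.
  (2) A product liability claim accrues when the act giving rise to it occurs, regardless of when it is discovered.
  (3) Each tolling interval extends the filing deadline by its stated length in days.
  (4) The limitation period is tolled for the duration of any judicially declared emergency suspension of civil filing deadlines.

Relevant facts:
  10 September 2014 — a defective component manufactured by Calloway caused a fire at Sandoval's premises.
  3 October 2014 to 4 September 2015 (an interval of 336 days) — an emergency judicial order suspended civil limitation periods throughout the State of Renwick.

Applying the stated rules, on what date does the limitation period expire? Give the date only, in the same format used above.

10 April 2016

The cause of action accrued on 10 September 2014, the date of the act.
The untolled deadline — 8 months after 10 September 2014 — is 10 May 2015.
Because the emergency suspension of filing deadlines ran from 3 October 2014 to 4 September 2015, the deadline is extended by 336 days to 10 April 2016.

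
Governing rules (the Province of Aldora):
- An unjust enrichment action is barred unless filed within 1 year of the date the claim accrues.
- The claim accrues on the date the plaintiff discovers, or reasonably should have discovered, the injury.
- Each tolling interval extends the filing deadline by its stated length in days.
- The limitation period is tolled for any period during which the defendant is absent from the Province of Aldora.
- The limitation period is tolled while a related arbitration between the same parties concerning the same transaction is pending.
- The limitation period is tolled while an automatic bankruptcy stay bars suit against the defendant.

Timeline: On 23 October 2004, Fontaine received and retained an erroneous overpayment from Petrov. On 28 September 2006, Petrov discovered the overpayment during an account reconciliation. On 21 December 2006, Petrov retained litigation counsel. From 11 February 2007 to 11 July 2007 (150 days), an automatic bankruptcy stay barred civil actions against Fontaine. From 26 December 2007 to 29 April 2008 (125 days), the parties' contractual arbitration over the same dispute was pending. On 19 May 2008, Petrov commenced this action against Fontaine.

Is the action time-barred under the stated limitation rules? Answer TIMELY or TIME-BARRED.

TIMELY

The claim did not accrue until Petrov discovered the injury on 28 September 2006; the 23 October 2004 act date does not start the clock under the stated rule.
Adding the 1 year base period to 28 September 2006 gives a deadline of 28 September 2007, before any tolling.
The automatic bankruptcy stay from 11 February 2007 to 11 July 2007 tolled the period for 150 days, extending the deadline to 25 February 2008.
The period was tolled for 125 days by the pending related arbitration (26 December 2007 to 29 April 2008), pushing the deadline to 29 June 2008.
None of the other events listed affects the running of the period under the stated rules.
Filing on 19 May 2008 beat the 29 June 2008 deadline — the action is timely.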